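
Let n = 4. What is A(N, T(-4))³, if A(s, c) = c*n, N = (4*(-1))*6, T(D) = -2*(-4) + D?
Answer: 4096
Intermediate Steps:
T(D) = 8 + D
N = -24 (N = -4*6 = -24)
A(s, c) = 4*c (A(s, c) = c*4 = 4*c)
A(N, T(-4))³ = (4*(8 - 4))³ = (4*4)³ = 16³ = 4096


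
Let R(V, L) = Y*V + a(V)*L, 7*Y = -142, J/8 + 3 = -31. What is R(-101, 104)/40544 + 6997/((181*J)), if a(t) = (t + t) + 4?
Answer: -723085/1206184 ≈ -0.59948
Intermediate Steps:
J = -272 (J = -24 + 8*(-31) = -24 - 248 = -272)
a(t) = 4 + 2*t (a(t) = 2*t + 4 = 4 + 2*t)
Y = -142/7 (Y = (1/7)*(-142) = -142/7 ≈ -20.286)
R(V, L) = -142*V/7 + L*(4 + 2*V) (R(V, L) = -142*V/7 + (4 + 2*V)*L = -142*V/7 + L*(4 + 2*V))
R(-101, 104)/40544 + 6997/((181*J)) = (-142/7*(-101) + 2*104*(2 - 101))/40544 + 6997/((181*(-272))) = (14342/7 + 2*104*(-99))*(1/40544) + 6997/(-49232) = (14342/7 - 20592)*(1/40544) + 6997*(-1/49232) = -129802/7*1/40544 - 6997/49232 = -64901/141904 - 6997/49232 = -723085/1206184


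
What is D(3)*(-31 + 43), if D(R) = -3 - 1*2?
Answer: -60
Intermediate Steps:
D(R) = -5 (D(R) = -3 - 2 = -5)
D(3)*(-31 + 43) = -5*(-31 + 43) = -5*12 = -60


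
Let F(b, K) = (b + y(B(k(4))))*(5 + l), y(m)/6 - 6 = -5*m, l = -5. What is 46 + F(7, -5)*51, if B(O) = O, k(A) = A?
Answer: 46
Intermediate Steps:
y(m) = 36 - 30*m (y(m) = 36 + 6*(-5*m) = 36 - 30*m)
F(b, K) = 0 (F(b, K) = (b + (36 - 30*4))*(5 - 5) = (b + (36 - 120))*0 = (b - 84)*0 = (-84 + b)*0 = 0)
46 + F(7, -5)*51 = 46 + 0*51 = 46 + 0 = 46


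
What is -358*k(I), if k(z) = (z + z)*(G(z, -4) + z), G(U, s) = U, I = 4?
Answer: -22912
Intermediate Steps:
k(z) = 4*z**2 (k(z) = (z + z)*(z + z) = (2*z)*(2*z) = 4*z**2)
-358*k(I) = -1432*4**2 = -1432*16 = -358*64 = -22912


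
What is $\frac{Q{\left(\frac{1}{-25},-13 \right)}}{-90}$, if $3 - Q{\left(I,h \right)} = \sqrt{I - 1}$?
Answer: $- \frac{1}{30} + \frac{i \sqrt{26}}{450} \approx -0.033333 + 0.011331 i$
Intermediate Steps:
$Q{\left(I,h \right)} = 3 - \sqrt{-1 + I}$ ($Q{\left(I,h \right)} = 3 - \sqrt{I - 1} = 3 - \sqrt{-1 + I}$)
$\frac{Q{\left(\frac{1}{-25},-13 \right)}}{-90} = \frac{3 - \sqrt{-1 + \frac{1}{-25}}}{-90} = \left(3 - \sqrt{-1 - \frac{1}{25}}\right) \left(- \frac{1}{90}\right) = \left(3 - \sqrt{- \frac{26}{25}}\right) \left(- \frac{1}{90}\right) = \left(3 - \frac{i \sqrt{26}}{5}\right) \left(- \frac{1}{90}\right) = - \frac{1}{30} + \frac{i \sqrt{26}}{450}$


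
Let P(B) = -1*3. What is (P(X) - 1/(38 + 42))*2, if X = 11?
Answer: -241/40 ≈ -6.0250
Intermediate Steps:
P(B) = -3
(P(X) - 1/(38 + 42))*2 = (-3 - 1/(38 + 42))*2 = (-3 - 1/80)*2 = -241/80*2 = -241/40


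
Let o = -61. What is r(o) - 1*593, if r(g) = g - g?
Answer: -593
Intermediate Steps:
r(g) = 0
r(o) - 1*593 = 0 - 1*593 = 0 - 593 = -593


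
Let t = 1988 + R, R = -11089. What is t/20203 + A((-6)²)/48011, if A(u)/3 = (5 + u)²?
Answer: -8172302/23657713 ≈ -0.34544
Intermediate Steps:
A(u) = 3*(5 + u)²
t = -9101 (t = 1988 - 11089 = -9101)
t/20203 + A((-6)²)/48011 = -9101/20203 + (3*(5 + (-6)²)²)/48011 = -9101*1/20203 + (3*(5 + 36)²)*(1/48011) = -9101/20203 + (3*41²)*(1/48011) = -9101/20203 + (3*1681)*(1/48011) = -9101/20203 + 5043*(1/48011) = -9101/20203 + 123/1171 = -8172302/23657713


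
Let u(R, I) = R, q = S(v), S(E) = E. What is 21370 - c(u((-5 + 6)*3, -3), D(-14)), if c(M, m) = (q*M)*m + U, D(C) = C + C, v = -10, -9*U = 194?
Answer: 184964/9 ≈ 20552.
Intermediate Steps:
U = -194/9 (U = -⅑*194 = -194/9 ≈ -21.556)
q = -10
D(C) = 2*C
c(M, m) = -194/9 - 10*M*m (c(M, m) = (-10*M)*m - 194/9 = -10*M*m - 194/9 = -194/9 - 10*M*m)
21370 - c(u((-5 + 6)*3, -3), D(-14)) = 21370 - (-194/9 - 10*(-5 + 6)*3*2*(-14)) = 21370 - (-194/9 - 10*1*3*(-28)) = 21370 - (-194/9 - 10*3*(-28)) = 21370 - (-194/9 + 840) = 21370 - 1*7366/9 = 21370 - 7366/9 = 184964/9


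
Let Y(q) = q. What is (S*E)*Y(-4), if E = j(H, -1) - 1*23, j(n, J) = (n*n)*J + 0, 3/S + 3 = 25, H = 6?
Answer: 354/11 ≈ 32.182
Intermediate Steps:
S = 3/22 (S = 3/(-3 + 25) = 3/22 ≈ 0.13636)
j(n, J) = J*n**2 (j(n, J) = n**2*J + 0 = J*n**2 + 0 = J*n**2)
E = -59 (E = -1*6**2 - 1*23 = -1*36 - 23 = -36 - 23 = -59)
(S*E)*Y(-4) = ((3/22)*(-59))*(-4) = -177/22*(-4) = 354/11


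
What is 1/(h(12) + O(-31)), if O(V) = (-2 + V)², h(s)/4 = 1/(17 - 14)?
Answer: 3/3271 ≈ 0.00091715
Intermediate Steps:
h(s) = 4/3 (h(s) = 4/(17 - 14) = 4/3)
1/(h(12) + O(-31)) = 1/(4/3 + (-2 - 31)²) = 1/(4/3 + (-33)²) = 1/(4/3 + 1089) = 1/(3271/3) = 3/3271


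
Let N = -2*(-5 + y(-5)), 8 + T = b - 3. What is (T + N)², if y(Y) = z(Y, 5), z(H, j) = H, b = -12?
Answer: 9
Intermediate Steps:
y(Y) = Y
T = -23 (T = -8 + (-12 - 3) = -8 - 15 = -23)
N = 20 (N = -2*(-5 - 5) = -2*(-10) = 20)
(T + N)² = (-23 + 20)² = (-3)² = 9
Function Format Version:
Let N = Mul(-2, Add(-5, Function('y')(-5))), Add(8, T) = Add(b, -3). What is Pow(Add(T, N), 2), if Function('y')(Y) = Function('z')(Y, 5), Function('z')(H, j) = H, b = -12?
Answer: 9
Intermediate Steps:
Function('y')(Y) = Y
T = -23 (T = Add(-8, Add(-12, -3)) = Add(-8, -15) = -23)
N = 20 (N = Mul(-2, Add(-5, -5)) = Mul(-2, -10) = 20)
Pow(Add(T, N), 2) = Pow(Add(-23, 20), 2) = Pow(-3, 2) = 9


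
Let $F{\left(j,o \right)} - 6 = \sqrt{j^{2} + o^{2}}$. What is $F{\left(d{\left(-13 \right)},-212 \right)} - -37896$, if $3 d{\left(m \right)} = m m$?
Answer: $37902 + \frac{\sqrt{433057}}{3} \approx 38121.0$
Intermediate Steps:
$d{\left(m \right)} = \frac{m^{2}}{3}$ ($d{\left(m \right)} = \frac{m m}{3} = \frac{m^{2}}{3}$)
$F{\left(j,o \right)} = 6 + \sqrt{j^{2} + o^{2}}$
$F{\left(d{\left(-13 \right)},-212 \right)} - -37896 = \left(6 + \sqrt{\left(\frac{\left(-13\right)^{2}}{3}\right)^{2} + \left(-212\right)^{2}}\right) - -37896 = \left(6 + \sqrt{\left(\frac{1}{3} \cdot 169\right)^{2} + 44944}\right) + 37896 = \left(6 + \sqrt{\left(\frac{169}{3}\right)^{2} + 44944}\right) + 37896 = \left(6 + \sqrt{\frac{28561}{9} + 44944}\right) + 37896 = \left(6 + \sqrt{\frac{433057}{9}}\right) + 37896 = \left(6 + \frac{\sqrt{433057}}{3}\right) + 37896 = 37902 + \frac{\sqrt{433057}}{3}$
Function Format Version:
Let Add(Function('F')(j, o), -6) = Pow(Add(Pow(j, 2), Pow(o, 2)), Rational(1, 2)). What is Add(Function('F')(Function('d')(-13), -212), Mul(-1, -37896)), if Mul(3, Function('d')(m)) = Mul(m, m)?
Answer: Add(37902, Mul(Rational(1, 3), Pow(433057, Rational(1, 2)))) ≈ 38121.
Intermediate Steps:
Function('d')(m) = Mul(Rational(1, 3), Pow(m, 2)) (Function('d')(m) = Mul(Rational(1, 3), Mul(m, m)) = Mul(Rational(1, 3), Pow(m, 2)))
Function('F')(j, o) = Add(6, Pow(Add(Pow(j, 2), Pow(o, 2)), Rational(1, 2)))
Add(Function('F')(Function('d')(-13), -212), Mul(-1, -37896)) = Add(Add(6, Pow(Add(Pow(Mul(Rational(1, 3), Pow(-13, 2)), 2), Pow(-212, 2)), Rational(1, 2))), Mul(-1, -37896)) = Add(Add(6, Pow(Add(Pow(Mul(Rational(1, 3), 169), 2), 44944), Rational(1, 2))), 37896) = Add(Add(6, Pow(Add(Pow(Rational(169, 3), 2), 44944), Rational(1, 2))), 37896) = Add(Add(6, Pow(Add(Rational(28561, 9), 44944), Rational(1, 2))), 37896) = Add(Add(6, Pow(Rational(433057, 9), Rational(1, 2))), 37896) = Add(Add(6, Mul(Rational(1, 3), Pow(433057, Rational(1, 2)))), 37896) = Add(37902, Mul(Rational(1, 3), Pow(433057, Rational(1, 2))))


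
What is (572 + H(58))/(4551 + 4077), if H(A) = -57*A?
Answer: -1367/4314 ≈ -0.31688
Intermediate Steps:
(572 + H(58))/(4551 + 4077) = (572 - 57*58)/(4551 + 4077) = (572 - 3306)/8628 = -2734*1/8628 = -1367/4314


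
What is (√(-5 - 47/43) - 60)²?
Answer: (2580 - I*√11266)²/1849 ≈ 3593.9 - 296.21*I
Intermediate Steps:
(√(-5 - 47/43) - 60)² = (√(-262/43) - 60)² = (I*√11266/43 - 60)² = (-60 + I*√11266/43)²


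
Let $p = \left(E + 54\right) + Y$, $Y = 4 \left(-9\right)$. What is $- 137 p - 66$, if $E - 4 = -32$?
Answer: $1304$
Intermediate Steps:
$E = -28$ ($E = 4 - 32 = -28$)
$Y = -36$
$p = -10$ ($p = \left(-28 + 54\right) - 36 = 26 - 36 = -10$)
$- 137 p - 66 = \left(-137\right) \left(-10\right) - 66 = 1370 - 66 = 1304$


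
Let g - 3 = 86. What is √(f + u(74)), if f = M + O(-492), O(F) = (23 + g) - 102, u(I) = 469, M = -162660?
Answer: I*√162181 ≈ 402.72*I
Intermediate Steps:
g = 89 (g = 3 + 86 = 89)
O(F) = 10 (O(F) = (23 + 89) - 102 = 112 - 102 = 10)
f = -162650 (f = -162660 + 10 = -162650)
√(f + u(74)) = √(-162650 + 469) = √(-162181) = I*√162181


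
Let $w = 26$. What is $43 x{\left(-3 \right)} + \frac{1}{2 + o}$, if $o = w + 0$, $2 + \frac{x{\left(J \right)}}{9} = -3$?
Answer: $- \frac{54179}{28} \approx -1935.0$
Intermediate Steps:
$x{\left(J \right)} = -45$ ($x{\left(J \right)} = -18 + 9 \left(-3\right) = -18 - 27 = -45$)
$o = 26$ ($o = 26 + 0 = 26$)
$43 x{\left(-3 \right)} + \frac{1}{2 + o} = 43 \left(-45\right) + \frac{1}{2 + 26} = -1935 + \frac{1}{28} = - \frac{54179}{28}$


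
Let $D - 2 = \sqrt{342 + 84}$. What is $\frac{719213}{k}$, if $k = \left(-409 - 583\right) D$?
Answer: $\frac{719213}{209312} - \frac{719213 \sqrt{426}}{418624} \approx -32.024$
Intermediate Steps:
$D = 2 + \sqrt{426}$ ($D = 2 + \sqrt{342 + 84} = 2 + \sqrt{426} \approx 22.64$)
$k = -1984 - 992 \sqrt{426}$ ($k = \left(-409 - 583\right) \left(2 + \sqrt{426}\right) = - 992 \left(2 + \sqrt{426}\right) = -1984 - 992 \sqrt{426} \approx -22459.0$)
$\frac{719213}{k} = \frac{719213}{-1984 - 992 \sqrt{426}}$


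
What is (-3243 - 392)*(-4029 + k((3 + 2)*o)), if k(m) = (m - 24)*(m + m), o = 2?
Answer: 15663215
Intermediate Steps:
k(m) = 2*m*(-24 + m) (k(m) = (-24 + m)*(2*m) = 2*m*(-24 + m))
(-3243 - 392)*(-4029 + k((3 + 2)*o)) = (-3243 - 392)*(-4029 + 2*((3 + 2)*2)*(-24 + (3 + 2)*2)) = -3635*(-4029 + 2*(5*2)*(-24 + 5*2)) = -3635*(-4029 + 2*10*(-24 + 10)) = -3635*(-4029 + 2*10*(-14)) = -3635*(-4029 - 280) = -3635*(-4309) = 15663215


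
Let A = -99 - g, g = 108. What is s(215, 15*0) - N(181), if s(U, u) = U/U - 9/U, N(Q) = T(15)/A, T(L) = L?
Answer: 15289/14835 ≈ 1.0306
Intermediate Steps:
A = -207 (A = -99 - 1*108 = -99 - 108 = -207)
N(Q) = -5/69 (N(Q) = 15/(-207) = 15*(-1/207) = -5/69)
s(U, u) = 1 - 9/U
s(215, 15*0) - N(181) = (-9 + 215)/215 - 1*(-5/69) = (1/215)*206 + 5/69 = 206/215 + 5/69 = 15289/14835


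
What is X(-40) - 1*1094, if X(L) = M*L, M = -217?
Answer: 7586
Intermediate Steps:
X(L) = -217*L
X(-40) - 1*1094 = -217*(-40) - 1*1094 = 8680 - 1094 = 7586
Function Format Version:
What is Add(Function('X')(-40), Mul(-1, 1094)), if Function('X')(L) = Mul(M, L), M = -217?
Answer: 7586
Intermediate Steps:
Function('X')(L) = Mul(-217, L)
Add(Function('X')(-40), Mul(-1, 1094)) = Add(Mul(-217, -40), Mul(-1, 1094)) = Add(8680, -1094) = 7586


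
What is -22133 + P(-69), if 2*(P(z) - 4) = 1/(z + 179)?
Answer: -4868379/220 ≈ -22129.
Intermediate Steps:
P(z) = 4 + 1/(2*(179 + z)) (P(z) = 4 + 1/(2*(z + 179)) = 4 + 1/(2*(179 + z)))
-22133 + P(-69) = -22133 + (1433 + 8*(-69))/(2*(179 - 69)) = -22133 + (1/2)*(1433 - 552)/110 = -22133 + (1/2)*(1/110)*881 = -22133 + 881/220 = -4868379/220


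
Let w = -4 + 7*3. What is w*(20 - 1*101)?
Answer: -1377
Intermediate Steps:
w = 17 (w = -4 + 21 = 17)
w*(20 - 1*101) = 17*(20 - 1*101) = 17*(20 - 101) = 17*(-81) = -1377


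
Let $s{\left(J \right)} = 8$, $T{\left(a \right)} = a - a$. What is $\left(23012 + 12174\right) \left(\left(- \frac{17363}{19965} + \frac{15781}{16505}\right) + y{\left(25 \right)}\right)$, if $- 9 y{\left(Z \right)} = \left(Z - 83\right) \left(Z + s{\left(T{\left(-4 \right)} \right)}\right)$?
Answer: $\frac{32890421166384}{4393631} \approx 7.4859 \cdot 10^{6}$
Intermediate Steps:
$T{\left(a \right)} = 0$
$y{\left(Z \right)} = - \frac{\left(-83 + Z\right) \left(8 + Z\right)}{9}$ ($y{\left(Z \right)} = - \frac{\left(Z - 83\right) \left(Z + 8\right)}{9} = - \frac{\left(-83 + Z\right) \left(8 + Z\right)}{9}$)
$\left(23012 + 12174\right) \left(\left(- \frac{17363}{19965} + \frac{15781}{16505}\right) + y{\left(25 \right)}\right) = \left(23012 + 12174\right) \left(\left(- \frac{17363}{19965} + \frac{15781}{16505}\right) + \left(\frac{664}{9} - \frac{25^{2}}{9} + \frac{25}{3} \cdot 25\right)\right) = 35186 \left(\left(\left(-17363\right) \frac{1}{19965} + 15781 \cdot \frac{1}{16505}\right) + \left(\frac{664}{9} - \frac{625}{9} + \frac{625}{3}\right)\right) = 35186 \left(\left(- \frac{17363}{19965} + \frac{15781}{16505}\right) + \left(\frac{664}{9} - \frac{625}{9} + \frac{625}{3}\right)\right) = 35186 \left(\frac{1139654}{13180893} + \frac{638}{3}\right) = 35186 \cdot \frac{934758744}{4393631} = \frac{32890421166384}{4393631}$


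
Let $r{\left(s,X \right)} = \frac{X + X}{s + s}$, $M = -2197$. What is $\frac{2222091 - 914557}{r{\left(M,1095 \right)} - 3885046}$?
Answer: $- \frac{2872652198}{8535447157} \approx -0.33656$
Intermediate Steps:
$r{\left(s,X \right)} = \frac{X}{s}$ ($r{\left(s,X \right)} = \frac{2 X}{2 s} = 2 X \frac{1}{2 s} = \frac{X}{s}$)
$\frac{2222091 - 914557}{r{\left(M,1095 \right)} - 3885046} = \frac{2222091 - 914557}{\frac{1095}{-2197} - 3885046} = \frac{1307534}{1095 \left(- \frac{1}{2197}\right) - 3885046} = \frac{1307534}{- \frac{1095}{2197} - 3885046} = \frac{1307534}{- \frac{8535447157}{2197}} = 1307534 \left(- \frac{2197}{8535447157}\right) = - \frac{2872652198}{8535447157}$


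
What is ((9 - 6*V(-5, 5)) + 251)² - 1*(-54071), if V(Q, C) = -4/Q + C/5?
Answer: 2904291/25 ≈ 1.1617e+5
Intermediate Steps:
V(Q, C) = -4/Q + C/5 (V(Q, C) = -4/Q + C*(⅕) = -4/Q + C/5)
((9 - 6*V(-5, 5)) + 251)² - 1*(-54071) = ((9 - 6*(-4/(-5) + (⅕)*5)) + 251)² - 1*(-54071) = ((9 - 6*(-4*(-⅕) + 1)) + 251)² + 54071 = ((9 - 6*(⅘ + 1)) + 251)² + 54071 = ((9 - 6*9/5) + 251)² + 54071 = ((9 - 54/5) + 251)² + 54071 = (-9/5 + 251)² + 54071 = (1246/5)² + 54071 = 1552516/25 + 54071 = 2904291/25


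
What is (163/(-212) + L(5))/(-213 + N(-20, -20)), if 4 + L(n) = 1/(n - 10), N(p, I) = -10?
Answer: 5267/236380 ≈ 0.022282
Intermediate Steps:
L(n) = -4 + 1/(-10 + n) (L(n) = -4 + 1/(n - 10) = -4 + 1/(-10 + n))
(163/(-212) + L(5))/(-213 + N(-20, -20)) = (163/(-212) + (41 - 4*5)/(-10 + 5))/(-213 - 10) = (163*(-1/212) + (41 - 20)/(-5))/(-223) = (-163/212 - ⅕*21)*(-1/223) = (-163/212 - 21/5)*(-1/223) = -5267/1060*(-1/223) = 5267/236380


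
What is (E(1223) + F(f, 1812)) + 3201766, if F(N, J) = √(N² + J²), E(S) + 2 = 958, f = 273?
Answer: 3202722 + 3*√373097 ≈ 3.2046e+6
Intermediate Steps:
E(S) = 956 (E(S) = -2 + 958 = 956)
F(N, J) = √(J² + N²)
(E(1223) + F(f, 1812)) + 3201766 = (956 + √(1812² + 273²)) + 3201766 = (956 + √(3283344 + 74529)) + 3201766 = (956 + √3357873) + 3201766 = (956 + 3*√373097) + 3201766 = 3202722 + 3*√373097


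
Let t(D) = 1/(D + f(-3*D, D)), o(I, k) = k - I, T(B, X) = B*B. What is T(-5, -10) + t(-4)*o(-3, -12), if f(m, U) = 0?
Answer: 109/4 ≈ 27.250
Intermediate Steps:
T(B, X) = B²
t(D) = 1/D (t(D) = 1/(D + 0) = 1/D)
T(-5, -10) + t(-4)*o(-3, -12) = (-5)² + (-12 - 1*(-3))/(-4) = 25 - (-12 + 3)/4 = 25 - ¼*(-9) = 25 + 9/4 = 109/4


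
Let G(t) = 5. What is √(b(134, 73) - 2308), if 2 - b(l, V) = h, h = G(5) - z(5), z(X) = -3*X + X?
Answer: I*√2321 ≈ 48.177*I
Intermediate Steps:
z(X) = -2*X
h = 15 (h = 5 - (-2)*5 = 5 - 1*(-10) = 5 + 10 = 15)
b(l, V) = -13 (b(l, V) = 2 - 1*15 = 2 - 15 = -13)
√(b(134, 73) - 2308) = √(-13 - 2308) = √(-2321) = I*√2321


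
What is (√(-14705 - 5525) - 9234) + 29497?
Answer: 20263 + 17*I*√70 ≈ 20263.0 + 142.23*I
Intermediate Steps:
(√(-14705 - 5525) - 9234) + 29497 = (√(-20230) - 9234) + 29497 = (17*I*√70 - 9234) + 29497 = (-9234 + 17*I*√70) + 29497 = 20263 + 17*I*√70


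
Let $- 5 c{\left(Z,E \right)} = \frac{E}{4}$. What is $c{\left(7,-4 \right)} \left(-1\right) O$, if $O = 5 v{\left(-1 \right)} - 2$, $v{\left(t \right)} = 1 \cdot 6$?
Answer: $- \frac{28}{5} \approx -5.6$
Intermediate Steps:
$v{\left(t \right)} = 6$
$c{\left(Z,E \right)} = - \frac{E}{20}$ ($c{\left(Z,E \right)} = - \frac{E \frac{1}{4}}{5} = - \frac{\frac{1}{4} E}{5} = - \frac{E}{20}$)
$O = 28$ ($O = 5 \cdot 6 - 2 = 30 - 2 = 28$)
$c{\left(7,-4 \right)} \left(-1\right) O = \left(- \frac{1}{20}\right) \left(-4\right) \left(-1\right) 28 = \frac{1}{5} \left(-1\right) 28 = \left(- \frac{1}{5}\right) 28 = - \frac{28}{5}$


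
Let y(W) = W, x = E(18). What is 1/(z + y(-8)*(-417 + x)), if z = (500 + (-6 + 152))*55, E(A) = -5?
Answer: 1/38906 ≈ 2.5703e-5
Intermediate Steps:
x = -5
z = 35530 (z = (500 + 146)*55 = 646*55 = 35530)
1/(z + y(-8)*(-417 + x)) = 1/(35530 - 8*(-417 - 5)) = 1/(35530 - 8*(-422)) = 1/(35530 + 3376) = 1/38906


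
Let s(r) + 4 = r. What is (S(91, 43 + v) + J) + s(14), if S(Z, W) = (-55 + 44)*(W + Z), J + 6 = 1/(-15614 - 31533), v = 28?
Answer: -83827367/47147 ≈ -1778.0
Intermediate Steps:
s(r) = -4 + r
J = -282883/47147 (J = -6 + 1/(-15614 - 31533) = -6 + 1/(-47147) = -6 - 1/47147 = -282883/47147 ≈ -6.0000)
S(Z, W) = -11*W - 11*Z (S(Z, W) = -11*(W + Z) = -11*W - 11*Z)
(S(91, 43 + v) + J) + s(14) = ((-11*(43 + 28) - 11*91) - 282883/47147) + (-4 + 14) = ((-11*71 - 1001) - 282883/47147) + 10 = ((-781 - 1001) - 282883/47147) + 10 = (-1782 - 282883/47147) + 10 = -84298837/47147 + 10 = -83827367/47147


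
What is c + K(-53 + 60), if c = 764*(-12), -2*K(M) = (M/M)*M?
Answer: -18343/2 ≈ -9171.5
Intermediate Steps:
K(M) = -M/2 (K(M) = -M/M*M/2 = -M/2)
c = -9168
c + K(-53 + 60) = -9168 - (-53 + 60)/2 = -9168 - ½*7 = -9168 - 7/2 = -18343/2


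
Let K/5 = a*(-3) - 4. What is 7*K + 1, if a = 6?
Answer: -769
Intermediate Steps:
K = -110 (K = 5*(6*(-3) - 4) = 5*(-18 - 4) = 5*(-22) = -110)
7*K + 1 = 7*(-110) + 1 = -770 + 1 = -769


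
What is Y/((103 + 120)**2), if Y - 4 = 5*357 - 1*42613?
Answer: -40824/49729 ≈ -0.82093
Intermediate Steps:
Y = -40824 (Y = 4 + (5*357 - 1*42613) = 4 + (1785 - 42613) = 4 - 40828 = -40824)
Y/((103 + 120)**2) = -40824/(103 + 120)**2 = -40824/(223**2) = -40824/49729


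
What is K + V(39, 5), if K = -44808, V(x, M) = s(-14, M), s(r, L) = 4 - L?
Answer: -44809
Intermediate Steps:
V(x, M) = 4 - M
K + V(39, 5) = -44808 + (4 - 1*5) = -44808 + (4 - 5) = -44808 - 1 = -44809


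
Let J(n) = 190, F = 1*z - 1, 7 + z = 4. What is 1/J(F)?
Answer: 1/190 ≈ 0.0052632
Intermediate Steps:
z = -3 (z = -7 + 4 = -3)
F = -4 (F = 1*(-3) - 1 = -3 - 1 = -4)
1/J(F) = 1/190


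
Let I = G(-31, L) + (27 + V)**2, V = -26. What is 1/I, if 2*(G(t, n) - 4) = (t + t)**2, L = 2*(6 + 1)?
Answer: 1/1927 ≈ 0.00051894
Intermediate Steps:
L = 14 (L = 2*7 = 14)
G(t, n) = 4 + 2*t**2 (G(t, n) = 4 + (t + t)**2/2 = 4 + (2*t)**2/2 = 4 + (4*t**2)/2 = 4 + 2*t**2)
I = 1927 (I = (4 + 2*(-31)**2) + (27 - 26)**2 = (4 + 2*961) + 1**2 = (4 + 1922) + 1 = 1926 + 1 = 1927)
1/I = 1/1927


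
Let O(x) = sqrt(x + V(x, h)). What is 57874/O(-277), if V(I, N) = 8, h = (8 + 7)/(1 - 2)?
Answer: -57874*I*sqrt(269)/269 ≈ -3528.6*I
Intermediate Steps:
h = -15 (h = 15/(-1) = 15*(-1) = -15)
O(x) = sqrt(8 + x) (O(x) = sqrt(x + 8) = sqrt(8 + x))
57874/O(-277) = 57874/(sqrt(8 - 277)) = 57874/(sqrt(-269)) = 57874/((I*sqrt(269))) = 57874*(-I*sqrt(269)/269) = -57874*I*sqrt(269)/269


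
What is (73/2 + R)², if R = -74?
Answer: 5625/4 ≈ 1406.3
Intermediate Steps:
(73/2 + R)² = (73/2 - 74)² = (-75/2)² = 5625/4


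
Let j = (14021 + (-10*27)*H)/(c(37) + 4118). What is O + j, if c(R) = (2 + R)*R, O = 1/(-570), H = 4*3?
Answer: 6139609/3169770 ≈ 1.9369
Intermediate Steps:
H = 12
O = -1/570 ≈ -0.0017544
c(R) = R*(2 + R)
j = 10781/5561 (j = (14021 - 10*27*12)/(37*(2 + 37) + 4118) = (14021 - 270*12)/(37*39 + 4118) = (14021 - 3240)/(1443 + 4118) = 10781/5561 ≈ 1.9387)
O + j = -1/570 + 10781/5561 = 6139609/3169770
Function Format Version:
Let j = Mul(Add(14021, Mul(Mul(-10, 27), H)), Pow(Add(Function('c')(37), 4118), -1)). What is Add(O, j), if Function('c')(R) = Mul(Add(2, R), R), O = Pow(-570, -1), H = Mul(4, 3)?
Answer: Rational(6139609, 3169770) ≈ 1.9369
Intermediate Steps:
H = 12
O = Rational(-1, 570) ≈ -0.0017544
Function('c')(R) = Mul(R, Add(2, R))
j = Rational(10781, 5561) (j = Mul(Add(14021, Mul(Mul(-10, 27), 12)), Pow(Add(Mul(37, Add(2, 37)), 4118), -1)) = Mul(Add(14021, Mul(-270, 12)), Pow(Add(Mul(37, 39), 4118), -1)) = Mul(Add(14021, -3240), Pow(Add(1443, 4118), -1)) = Mul(10781, Pow(5561, -1)) = Mul(10781, Rational(1, 5561)) = Rational(10781, 5561) ≈ 1.9387)
Add(O, j) = Add(Rational(-1, 570), Rational(10781, 5561)) = Rational(6139609, 3169770)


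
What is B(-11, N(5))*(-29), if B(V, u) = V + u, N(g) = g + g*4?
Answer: -406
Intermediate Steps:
N(g) = 5*g (N(g) = g + 4*g = 5*g)
B(-11, N(5))*(-29) = (-11 + 5*5)*(-29) = (-11 + 25)*(-29) = 14*(-29) = -406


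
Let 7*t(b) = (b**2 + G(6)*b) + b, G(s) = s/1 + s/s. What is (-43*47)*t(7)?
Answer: -30315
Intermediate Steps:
G(s) = 1 + s (G(s) = s*1 + 1 = s + 1 = 1 + s)
t(b) = b**2/7 + 8*b/7 (t(b) = ((b**2 + (1 + 6)*b) + b)/7 = ((b**2 + 7*b) + b)/7 = (b**2 + 8*b)/7 = b**2/7 + 8*b/7)
(-43*47)*t(7) = (-43*47)*((1/7)*7*(8 + 7)) = -2021*7*15/7 = -2021*15 = -30315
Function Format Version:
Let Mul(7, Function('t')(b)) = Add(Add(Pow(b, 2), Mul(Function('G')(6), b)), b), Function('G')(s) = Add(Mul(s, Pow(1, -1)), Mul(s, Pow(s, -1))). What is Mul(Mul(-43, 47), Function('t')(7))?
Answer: -30315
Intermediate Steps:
Function('G')(s) = Add(1, s) (Function('G')(s) = Add(Mul(s, 1), 1) = Add(s, 1) = Add(1, s))
Function('t')(b) = Add(Mul(Rational(1, 7), Pow(b, 2)), Mul(Rational(8, 7), b)) (Function('t')(b) = Mul(Rational(1, 7), Add(Add(Pow(b, 2), Mul(Add(1, 6), b)), b)) = Mul(Rational(1, 7), Add(Add(Pow(b, 2), Mul(7, b)), b)) = Mul(Rational(1, 7), Add(Pow(b, 2), Mul(8, b))) = Add(Mul(Rational(1, 7), Pow(b, 2)), Mul(Rational(8, 7), b)))
Mul(Mul(-43, 47), Function('t')(7)) = Mul(Mul(-43, 47), Mul(Rational(1, 7), 7, Add(8, 7))) = Mul(-2021, Mul(Rational(1, 7), 7, 15)) = Mul(-2021, 15) = -30315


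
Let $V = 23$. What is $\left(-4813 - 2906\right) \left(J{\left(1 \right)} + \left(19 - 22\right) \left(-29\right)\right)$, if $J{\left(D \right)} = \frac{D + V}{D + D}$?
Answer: $-764181$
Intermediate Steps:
$J{\left(D \right)} = \frac{23 + D}{2 D}$ ($J{\left(D \right)} = \frac{D + 23}{D + D} = \frac{23 + D}{2 D}$)
$\left(-4813 - 2906\right) \left(J{\left(1 \right)} + \left(19 - 22\right) \left(-29\right)\right) = \left(-4813 - 2906\right) \left(\frac{23 + 1}{2 \cdot 1} + \left(19 - 22\right) \left(-29\right)\right) = - 7719 \left(\frac{1}{2} \cdot 1 \cdot 24 - -87\right) = - 7719 \left(12 + 87\right) = \left(-7719\right) 99 = -764181$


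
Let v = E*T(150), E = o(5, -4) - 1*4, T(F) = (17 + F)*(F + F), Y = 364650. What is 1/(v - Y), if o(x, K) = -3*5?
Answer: -1/1316550 ≈ -7.5956e-7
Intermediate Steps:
o(x, K) = -15
T(F) = 2*F*(17 + F) (T(F) = (17 + F)*(2*F) = 2*F*(17 + F))
E = -19 (E = -15 - 1*4 = -15 - 4 = -19)
v = -951900 (v = -38*150*(17 + 150) = -38*150*167 = -19*50100 = -951900)
1/(v - Y) = 1/(-951900 - 1*364650) = 1/(-951900 - 364650) = 1/(-1316550) = -1/1316550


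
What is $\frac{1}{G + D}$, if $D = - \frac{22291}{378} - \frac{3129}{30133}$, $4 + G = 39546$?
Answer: $\frac{11390274}{449721337043} \approx 2.5327 \cdot 10^{-5}$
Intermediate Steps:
$G = 39542$ ($G = -4 + 39546 = 39542$)
$D = - \frac{672877465}{11390274}$ ($D = \left(-22291\right) \frac{1}{378} - \frac{3129}{30133} = - \frac{22291}{378} - \frac{3129}{30133} = - \frac{672877465}{11390274} \approx -59.075$)
$\frac{1}{G + D} = \frac{1}{39542 - \frac{672877465}{11390274}} = \frac{1}{\frac{449721337043}{11390274}} = \frac{11390274}{449721337043}$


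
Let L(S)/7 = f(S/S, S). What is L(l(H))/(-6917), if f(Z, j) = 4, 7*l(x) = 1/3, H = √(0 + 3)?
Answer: -28/6917 ≈ -0.0040480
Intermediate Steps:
H = √3 ≈ 1.7320
l(x) = 1/21 (l(x) = (⅐)/3 = (⅐)*(⅓) = 1/21)
L(S) = 28 (L(S) = 7*4 = 28)
L(l(H))/(-6917) = 28/(-6917) = 28*(-1/6917) = -28/6917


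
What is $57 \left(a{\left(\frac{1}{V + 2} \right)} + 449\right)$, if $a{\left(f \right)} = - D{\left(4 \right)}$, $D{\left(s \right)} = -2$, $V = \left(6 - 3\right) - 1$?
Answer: $25707$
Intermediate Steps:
$V = 2$ ($V = 3 - 1 = 2$)
$a{\left(f \right)} = 2$ ($a{\left(f \right)} = \left(-1\right) \left(-2\right) = 2$)
$57 \left(a{\left(\frac{1}{V + 2} \right)} + 449\right) = 57 \left(2 + 449\right) = 57 \cdot 451 = 25707$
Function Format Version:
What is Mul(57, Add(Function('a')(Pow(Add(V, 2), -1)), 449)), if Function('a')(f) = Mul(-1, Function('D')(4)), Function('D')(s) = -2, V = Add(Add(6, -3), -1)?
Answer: 25707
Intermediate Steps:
V = 2 (V = Add(3, -1) = 2)
Function('a')(f) = 2 (Function('a')(f) = Mul(-1, -2) = 2)
Mul(57, Add(Function('a')(Pow(Add(V, 2), -1)), 449)) = Mul(57, Add(2, 449)) = Mul(57, 451) = 25707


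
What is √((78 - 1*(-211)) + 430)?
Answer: √719 ≈ 26.814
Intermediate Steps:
√((78 - 1*(-211)) + 430) = √((78 + 211) + 430) = √(289 + 430) = √719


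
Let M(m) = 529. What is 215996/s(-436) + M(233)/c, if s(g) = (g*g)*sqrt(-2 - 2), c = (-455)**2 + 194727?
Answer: 529/401752 - 53999*I/95048 ≈ 0.0013167 - 0.56812*I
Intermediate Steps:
c = 401752 (c = 207025 + 194727 = 401752)
s(g) = 2*I*g**2 (s(g) = g**2*sqrt(-4) = g**2*(2*I) = 2*I*g**2)
215996/s(-436) + M(233)/c = 215996/((2*I*(-436)**2)) + 529/401752 = 215996/((2*I*190096)) + 529*(1/401752) = 215996/((380192*I)) + 529/401752 = 215996*(-I/380192) + 529/401752 = -53999*I/95048 + 529/401752 = 529/401752 - 53999*I/95048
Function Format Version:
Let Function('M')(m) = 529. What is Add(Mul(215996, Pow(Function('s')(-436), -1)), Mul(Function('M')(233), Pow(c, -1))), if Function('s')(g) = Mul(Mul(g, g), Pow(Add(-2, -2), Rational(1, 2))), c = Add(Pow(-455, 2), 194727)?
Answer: Add(Rational(529, 401752), Mul(Rational(-53999, 95048), I)) ≈ Add(0.0013167, Mul(-0.56812, I))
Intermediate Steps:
c = 401752 (c = Add(207025, 194727) = 401752)
Function('s')(g) = Mul(2, I, Pow(g, 2)) (Function('s')(g) = Mul(Pow(g, 2), Pow(-4, Rational(1, 2))) = Mul(Pow(g, 2), Mul(2, I)) = Mul(2, I, Pow(g, 2)))
Add(Mul(215996, Pow(Function('s')(-436), -1)), Mul(Function('M')(233), Pow(c, -1))) = Add(Mul(215996, Pow(Mul(2, I, Pow(-436, 2)), -1)), Mul(529, Pow(401752, -1))) = Add(Mul(215996, Pow(Mul(2, I, 190096), -1)), Mul(529, Rational(1, 401752))) = Add(Mul(215996, Pow(Mul(380192, I), -1)), Rational(529, 401752)) = Add(Mul(215996, Mul(Rational(-1, 380192), I)), Rational(529, 401752)) = Add(Mul(Rational(-53999, 95048), I), Rational(529, 401752)) = Add(Rational(529, 401752), Mul(Rational(-53999, 95048), I))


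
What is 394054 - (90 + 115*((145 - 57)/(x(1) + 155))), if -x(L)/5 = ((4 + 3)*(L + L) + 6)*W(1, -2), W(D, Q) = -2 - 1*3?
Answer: 51607260/131 ≈ 3.9395e+5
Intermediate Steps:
W(D, Q) = -5 (W(D, Q) = -2 - 3 = -5)
x(L) = 150 + 350*L (x(L) = -5*((4 + 3)*(L + L) + 6)*(-5) = -5*(7*(2*L) + 6)*(-5) = -5*(14*L + 6)*(-5) = -5*(6 + 14*L)*(-5) = -5*(-30 - 70*L) = 150 + 350*L)
394054 - (90 + 115*((145 - 57)/(x(1) + 155))) = 394054 - (90 + 115*((145 - 57)/((150 + 350*1) + 155))) = 394054 - (90 + 115*(88/((150 + 350) + 155))) = 394054 - (90 + 115*(88/(500 + 155))) = 394054 - (90 + 115*(88/655)) = 394054 - (90 + 2024/131) = 394054 - 1*13814/131 = 394054 - 13814/131 = 51607260/131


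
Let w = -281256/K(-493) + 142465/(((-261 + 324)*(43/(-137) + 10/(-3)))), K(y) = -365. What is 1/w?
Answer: 11489835/1729695299 ≈ 0.0066427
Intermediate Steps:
w = 1729695299/11489835 (w = -281256/(-365) + 142465/(((-261 + 324)*(43/(-137) + 10/(-3)))) = -281256*(-1/365) + 142465/((63*(43*(-1/137) + 10*(-⅓)))) = 281256/365 + 142465/((63*(-43/137 - 10/3))) = 281256/365 + 142465/((63*(-1499/411))) = 281256/365 + 142465/(-31479/137) = 281256/365 + 142465*(-137/31479) = 281256/365 - 19517705/31479 = 1729695299/11489835 ≈ 150.54)
1/w = 1/(1729695299/11489835) = 11489835/1729695299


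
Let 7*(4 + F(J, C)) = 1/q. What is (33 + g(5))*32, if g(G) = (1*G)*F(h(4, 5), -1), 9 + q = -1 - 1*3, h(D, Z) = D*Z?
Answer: 37696/91 ≈ 414.24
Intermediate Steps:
q = -13 (q = -9 + (-1 - 1*3) = -9 + (-1 - 3) = -9 - 4 = -13)
F(J, C) = -365/91 (F(J, C) = -4 + (⅐)/(-13) = -4 + (⅐)*(-1/13) = -4 - 1/91 = -365/91)
g(G) = -365*G/91 (g(G) = (1*G)*(-365/91) = G*(-365/91) = -365*G/91)
(33 + g(5))*32 = (33 - 365/91*5)*32 = (33 - 1825/91)*32 = (1178/91)*32 = 37696/91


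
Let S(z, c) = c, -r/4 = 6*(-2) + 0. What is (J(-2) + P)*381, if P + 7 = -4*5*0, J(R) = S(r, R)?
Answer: -3429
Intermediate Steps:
r = 48 (r = -4*(6*(-2) + 0) = -4*(-12 + 0) = -4*(-12) = 48)
J(R) = R
P = -7 (P = -7 - 4*5*0 = -7 - 20*0 = -7 + 0 = -7)
(J(-2) + P)*381 = (-2 - 7)*381 = -9*381 = -3429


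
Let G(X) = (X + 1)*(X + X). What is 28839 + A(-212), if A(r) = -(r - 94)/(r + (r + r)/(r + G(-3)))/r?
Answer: 1782192947/61798 ≈ 28839.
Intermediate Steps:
G(X) = 2*X*(1 + X) (G(X) = (1 + X)*(2*X) = 2*X*(1 + X))
A(r) = -(-94 + r)/(r*(r + 2*r/(12 + r))) (A(r) = -(r - 94)/(r + (r + r)/(r + 2*(-3)*(1 - 3)))/r = -(-94 + r)/(r + (2*r)/(r + 2*(-3)*(-2)))/r = -(-94 + r)/(r + (2*r)/(r + 12))/r = -(-94 + r)/(r + (2*r)/(12 + r))/r = -(-94 + r)/(r + 2*r/(12 + r))/r = -(-94 + r)/(r*(r + 2*r/(12 + r))))
28839 + A(-212) = 28839 + (1128 - 1*(-212)² + 82*(-212))/((-212)²*(14 - 212)) = 28839 + (1/44944)*(1128 - 1*44944 - 17384)/(-198) = 28839 + (1/44944)*(-1/198)*(1128 - 44944 - 17384) = 28839 + (1/44944)*(-1/198)*(-61200) = 28839 + 425/61798 = 1782192947/61798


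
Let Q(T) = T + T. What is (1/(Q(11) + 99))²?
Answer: 1/14641 ≈ 6.8301e-5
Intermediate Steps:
Q(T) = 2*T
(1/(Q(11) + 99))² = (1/(2*11 + 99))² = (1/(22 + 99))² = (1/121)² = 1/14641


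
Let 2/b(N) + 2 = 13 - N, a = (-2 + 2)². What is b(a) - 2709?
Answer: -29797/11 ≈ -2708.8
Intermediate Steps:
a = 0 (a = 0² = 0)
b(N) = 2/(11 - N) (b(N) = 2/(-2 + (13 - N)) = 2/(11 - N))
b(a) - 2709 = -2/(-11 + 0) - 2709 = -2/(-11) - 2709 = -2*(-1/11) - 2709 = 2/11 - 2709 = -29797/11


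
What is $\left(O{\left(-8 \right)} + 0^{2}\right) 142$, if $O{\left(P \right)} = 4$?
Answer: $568$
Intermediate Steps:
$\left(O{\left(-8 \right)} + 0^{2}\right) 142 = \left(4 + 0^{2}\right) 142 = \left(4 + 0\right) 142 = 4 \cdot 142 = 568$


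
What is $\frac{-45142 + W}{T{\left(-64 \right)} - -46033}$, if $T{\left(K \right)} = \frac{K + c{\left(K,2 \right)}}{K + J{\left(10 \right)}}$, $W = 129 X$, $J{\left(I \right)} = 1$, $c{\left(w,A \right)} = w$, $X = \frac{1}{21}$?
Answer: $- \frac{2843559}{2900207} \approx -0.98047$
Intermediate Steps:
$X = \frac{1}{21} \approx 0.047619$
$W = \frac{43}{7}$ ($W = 129 \cdot \frac{1}{21} = \frac{43}{7} \approx 6.1429$)
$T{\left(K \right)} = \frac{2 K}{1 + K}$ ($T{\left(K \right)} = \frac{K + K}{K + 1} = \frac{2 K}{1 + K}$)
$\frac{-45142 + W}{T{\left(-64 \right)} - -46033} = \frac{-45142 + \frac{43}{7}}{2 \left(-64\right) \frac{1}{1 - 64} - -46033} = - \frac{315951}{7 \left(2 \left(-64\right) \frac{1}{-63} + 46033\right)} = - \frac{315951}{7 \left(2 \left(-64\right) \left(- \frac{1}{63}\right) + 46033\right)} = - \frac{315951}{7 \left(\frac{128}{63} + 46033\right)} = - \frac{315951}{7 \cdot \frac{2900207}{63}} = \left(- \frac{315951}{7}\right) \frac{63}{2900207} = - \frac{2843559}{2900207}$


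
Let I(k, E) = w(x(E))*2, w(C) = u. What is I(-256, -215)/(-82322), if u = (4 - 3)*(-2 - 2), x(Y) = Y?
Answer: 4/41161 ≈ 9.7179e-5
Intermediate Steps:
u = -4 (u = 1*(-4) = -4)
w(C) = -4
I(k, E) = -8 (I(k, E) = -4*2 = -8)
I(-256, -215)/(-82322) = -8/(-82322) = -8*(-1/82322) = 4/41161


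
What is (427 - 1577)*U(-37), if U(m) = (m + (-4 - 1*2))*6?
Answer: 296700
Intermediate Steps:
U(m) = -36 + 6*m (U(m) = (m + (-4 - 2))*6 = (m - 6)*6 = (-6 + m)*6 = -36 + 6*m)
(427 - 1577)*U(-37) = (427 - 1577)*(-36 + 6*(-37)) = -1150*(-36 - 222) = -1150*(-258) = 296700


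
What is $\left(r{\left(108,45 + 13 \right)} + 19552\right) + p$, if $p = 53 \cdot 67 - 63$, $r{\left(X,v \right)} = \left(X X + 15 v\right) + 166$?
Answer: $35740$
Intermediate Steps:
$r{\left(X,v \right)} = 166 + X^{2} + 15 v$ ($r{\left(X,v \right)} = \left(X^{2} + 15 v\right) + 166 = 166 + X^{2} + 15 v$)
$p = 3488$ ($p = 3551 - 63 = 3488$)
$\left(r{\left(108,45 + 13 \right)} + 19552\right) + p = \left(\left(166 + 108^{2} + 15 \left(45 + 13\right)\right) + 19552\right) + 3488 = \left(\left(166 + 11664 + 15 \cdot 58\right) + 19552\right) + 3488 = \left(\left(166 + 11664 + 870\right) + 19552\right) + 3488 = \left(12700 + 19552\right) + 3488 = 32252 + 3488 = 35740$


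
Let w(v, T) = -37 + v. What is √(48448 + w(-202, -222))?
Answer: √48209 ≈ 219.57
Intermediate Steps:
√(48448 + w(-202, -222)) = √(48448 + (-37 - 202)) = √(48448 - 239) = √48209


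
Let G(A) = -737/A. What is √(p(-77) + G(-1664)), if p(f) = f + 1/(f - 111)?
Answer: I*√7317083046/9776 ≈ 8.75*I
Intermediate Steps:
p(f) = f + 1/(-111 + f)
√(p(-77) + G(-1664)) = √((1 + (-77)² - 111*(-77))/(-111 - 77) - 737/(-1664)) = √((1 + 5929 + 8547)/(-188) - 737*(-1/1664)) = √(-1/188*14477 + 737/1664) = √(-14477/188 + 737/1664) = √(-5987793/78208) = I*√7317083046/9776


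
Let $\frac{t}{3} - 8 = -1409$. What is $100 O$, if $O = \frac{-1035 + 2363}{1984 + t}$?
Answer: $- \frac{132800}{2219} \approx -59.847$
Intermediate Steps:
$t = -4203$ ($t = 24 + 3 \left(-1409\right) = 24 - 4227 = -4203$)
$O = - \frac{1328}{2219}$ ($O = \frac{-1035 + 2363}{1984 - 4203} = \frac{1328}{-2219} = 1328 \left(- \frac{1}{2219}\right) = - \frac{1328}{2219} \approx -0.59847$)
$100 O = 100 \left(- \frac{1328}{2219}\right) = - \frac{132800}{2219}$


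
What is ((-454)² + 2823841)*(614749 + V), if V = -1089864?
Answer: -1439578020055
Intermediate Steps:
((-454)² + 2823841)*(614749 + V) = ((-454)² + 2823841)*(614749 - 1089864) = (206116 + 2823841)*(-475115) = 3029957*(-475115) = -1439578020055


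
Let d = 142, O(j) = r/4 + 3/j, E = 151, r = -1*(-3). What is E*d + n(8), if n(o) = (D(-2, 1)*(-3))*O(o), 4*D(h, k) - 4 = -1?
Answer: 686063/32 ≈ 21439.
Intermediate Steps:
D(h, k) = 3/4 (D(h, k) = 1 + (1/4)*(-1) = 1 - 1/4 = 3/4)
r = 3
O(j) = 3/4 + 3/j
n(o) = -27/16 - 27/(4*o) (n(o) = ((3/4)*(-3))*(3/4 + 3/o) = -9*(3/4 + 3/o)/4 = -27/16 - 27/(4*o))
E*d + n(8) = 151*142 + (27/16)*(-4 - 1*8)/8 = 21442 + (27/16)*(1/8)*(-4 - 8) = 21442 + (27/16)*(1/8)*(-12) = 21442 - 81/32 = 686063/32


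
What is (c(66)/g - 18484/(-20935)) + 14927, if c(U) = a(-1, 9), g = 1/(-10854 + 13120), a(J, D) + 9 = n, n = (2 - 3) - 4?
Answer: -351626711/20935 ≈ -16796.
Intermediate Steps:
n = -5 (n = -1 - 4 = -5)
a(J, D) = -14 (a(J, D) = -9 - 5 = -14)
g = 1/2266 ≈ 0.00044131
c(U) = -14
(c(66)/g - 18484/(-20935)) + 14927 = (-14/1/2266 - 18484/(-20935)) + 14927 = (-14*2266 - 18484*(-1/20935)) + 14927 = (-31724 + 18484/20935) + 14927 = -664123456/20935 + 14927 = -351626711/20935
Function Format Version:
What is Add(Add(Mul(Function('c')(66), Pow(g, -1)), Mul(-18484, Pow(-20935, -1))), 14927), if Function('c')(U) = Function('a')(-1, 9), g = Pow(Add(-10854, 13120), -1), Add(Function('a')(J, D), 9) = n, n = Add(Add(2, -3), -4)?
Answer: Rational(-351626711, 20935) ≈ -16796.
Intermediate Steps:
n = -5 (n = Add(-1, -4) = -5)
Function('a')(J, D) = -14 (Function('a')(J, D) = Add(-9, -5) = -14)
g = Rational(1, 2266) (g = Pow(2266, -1) = Rational(1, 2266) ≈ 0.00044131)
Function('c')(U) = -14
Add(Add(Mul(Function('c')(66), Pow(g, -1)), Mul(-18484, Pow(-20935, -1))), 14927) = Add(Add(Mul(-14, Pow(Rational(1, 2266), -1)), Mul(-18484, Pow(-20935, -1))), 14927) = Add(Add(Mul(-14, 2266), Mul(-18484, Rational(-1, 20935))), 14927) = Add(Add(-31724, Rational(18484, 20935)), 14927) = Add(Rational(-664123456, 20935), 14927) = Rational(-351626711, 20935)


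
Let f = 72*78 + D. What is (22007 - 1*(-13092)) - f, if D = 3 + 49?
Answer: 29431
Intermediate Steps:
D = 52
f = 5668 (f = 72*78 + 52 = 5616 + 52 = 5668)
(22007 - 1*(-13092)) - f = (22007 - 1*(-13092)) - 1*5668 = (22007 + 13092) - 5668 = 35099 - 5668 = 29431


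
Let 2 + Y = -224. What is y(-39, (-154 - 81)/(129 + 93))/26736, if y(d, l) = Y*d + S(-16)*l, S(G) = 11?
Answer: 1954123/5935392 ≈ 0.32923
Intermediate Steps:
Y = -226 (Y = -2 - 224 = -226)
y(d, l) = -226*d + 11*l
y(-39, (-154 - 81)/(129 + 93))/26736 = (-226*(-39) + 11*((-154 - 81)/(129 + 93)))/26736 = (8814 + 11*(-235/222))*(1/26736) = (8814 - 2585/222)*(1/26736) = (1954123/222)*(1/26736) = 1954123/5935392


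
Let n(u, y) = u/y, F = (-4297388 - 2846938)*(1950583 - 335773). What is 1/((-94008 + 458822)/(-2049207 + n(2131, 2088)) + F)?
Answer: -4278742085/49362688186751913036732 ≈ -8.6680e-14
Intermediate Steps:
F = -11536729068060 (F = -7144326*1614810 = -11536729068060)
1/((-94008 + 458822)/(-2049207 + n(2131, 2088)) + F) = 1/((-94008 + 458822)/(-2049207 + 2131/2088) - 11536729068060) = 1/(364814/(-2049207 + 2131*(1/2088)) - 11536729068060) = 1/(364814/(-2049207 + 2131/2088) - 11536729068060) = 1/(364814/(-4278742085/2088) - 11536729068060) = 1/(364814*(-2088/4278742085) - 11536729068060) = 1/(-761731632/4278742085 - 11536729068060) = 1/(-49362688186751913036732/4278742085) = -4278742085/49362688186751913036732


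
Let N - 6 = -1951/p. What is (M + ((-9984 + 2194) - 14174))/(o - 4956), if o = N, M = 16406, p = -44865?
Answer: 249359670/222079799 ≈ 1.1228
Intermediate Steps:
N = 271141/44865 (N = 6 - 1951/(-44865) = 6 - 1951*(-1/44865) = 6 + 1951/44865 = 271141/44865 ≈ 6.0435)
o = 271141/44865 ≈ 6.0435
(M + ((-9984 + 2194) - 14174))/(o - 4956) = (16406 + ((-9984 + 2194) - 14174))/(271141/44865 - 4956) = (16406 + (-7790 - 14174))/(-222079799/44865) = (16406 - 21964)*(-44865/222079799) = -5558*(-44865/222079799) = 249359670/222079799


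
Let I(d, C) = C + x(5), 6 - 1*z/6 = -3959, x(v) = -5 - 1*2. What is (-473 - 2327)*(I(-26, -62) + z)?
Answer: -66418800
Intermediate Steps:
x(v) = -7 (x(v) = -5 - 2 = -7)
z = 23790 (z = 36 - 6*(-3959) = 36 + 23754 = 23790)
I(d, C) = -7 + C (I(d, C) = C - 7 = -7 + C)
(-473 - 2327)*(I(-26, -62) + z) = (-473 - 2327)*((-7 - 62) + 23790) = -2800*(-69 + 23790) = -2800*23721 = -66418800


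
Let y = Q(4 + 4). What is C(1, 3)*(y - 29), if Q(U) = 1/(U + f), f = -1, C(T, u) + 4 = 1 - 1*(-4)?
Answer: -202/7 ≈ -28.857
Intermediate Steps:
C(T, u) = 1 (C(T, u) = -4 + (1 - 1*(-4)) = -4 + (1 + 4) = -4 + 5 = 1)
Q(U) = 1/(-1 + U) (Q(U) = 1/(U - 1) = 1/(-1 + U))
y = 1/7 (y = 1/(-1 + (4 + 4)) = 1/(-1 + 8) = 1/7 ≈ 0.14286)
C(1, 3)*(y - 29) = 1*(1/7 - 29) = 1*(-202/7) = -202/7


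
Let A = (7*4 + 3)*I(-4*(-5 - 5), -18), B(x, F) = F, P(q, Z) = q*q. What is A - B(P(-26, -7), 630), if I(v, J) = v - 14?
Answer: 176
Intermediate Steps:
P(q, Z) = q²
I(v, J) = -14 + v
A = 806 (A = (7*4 + 3)*(-14 - 4*(-5 - 5)) = (28 + 3)*(-14 - 4*(-10)) = 31*(-14 + 40) = 31*26 = 806)
A - B(P(-26, -7), 630) = 806 - 1*630 = 806 - 630 = 176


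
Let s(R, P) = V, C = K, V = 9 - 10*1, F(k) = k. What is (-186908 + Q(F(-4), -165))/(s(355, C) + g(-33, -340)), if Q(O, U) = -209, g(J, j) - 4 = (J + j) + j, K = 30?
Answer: 187117/710 ≈ 263.54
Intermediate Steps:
g(J, j) = 4 + J + 2*j (g(J, j) = 4 + ((J + j) + j) = 4 + (J + 2*j) = 4 + J + 2*j)
V = -1 (V = 9 - 10 = -1)
C = 30
s(R, P) = -1
(-186908 + Q(F(-4), -165))/(s(355, C) + g(-33, -340)) = (-186908 - 209)/(-1 + (4 - 33 + 2*(-340))) = -187117/(-1 + (4 - 33 - 680)) = -187117/(-1 - 709) = -187117/(-710) = -187117*(-1/710) = 187117/710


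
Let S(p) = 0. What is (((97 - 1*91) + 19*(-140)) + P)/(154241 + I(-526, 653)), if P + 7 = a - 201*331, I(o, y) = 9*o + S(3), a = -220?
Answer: -69412/149507 ≈ -0.46427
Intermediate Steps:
I(o, y) = 9*o (I(o, y) = 9*o + 0 = 9*o)
P = -66758 (P = -7 + (-220 - 201*331) = -7 + (-220 - 66531) = -7 - 66751 = -66758)
(((97 - 1*91) + 19*(-140)) + P)/(154241 + I(-526, 653)) = (((97 - 1*91) + 19*(-140)) - 66758)/(154241 + 9*(-526)) = (((97 - 91) - 2660) - 66758)/(154241 - 4734) = ((6 - 2660) - 66758)/149507 = (-2654 - 66758)*(1/149507) = -69412*1/149507 = -69412/149507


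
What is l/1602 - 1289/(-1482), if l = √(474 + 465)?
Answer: 1289/1482 + √939/1602 ≈ 0.88890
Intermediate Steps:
l = √939 ≈ 30.643
l/1602 - 1289/(-1482) = √939/1602 - 1289/(-1482) = √939*(1/1602) - 1289*(-1/1482) = √939/1602 + 1289/1482 = 1289/1482 + √939/1602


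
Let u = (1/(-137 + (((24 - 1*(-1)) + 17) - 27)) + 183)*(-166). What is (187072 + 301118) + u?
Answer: 27926615/61 ≈ 4.5781e+5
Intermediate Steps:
u = -1852975/61 (u = (1/(-137 + (((24 + 1) + 17) - 27)) + 183)*(-166) = (1/(-137 + ((25 + 17) - 27)) + 183)*(-166) = (1/(-137 + (42 - 27)) + 183)*(-166) = (1/(-137 + 15) + 183)*(-166) = (1/(-122) + 183)*(-166) = (-1/122 + 183)*(-166) = (22325/122)*(-166) = -1852975/61 ≈ -30377.)
(187072 + 301118) + u = (187072 + 301118) - 1852975/61 = 488190 - 1852975/61 = 27926615/61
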